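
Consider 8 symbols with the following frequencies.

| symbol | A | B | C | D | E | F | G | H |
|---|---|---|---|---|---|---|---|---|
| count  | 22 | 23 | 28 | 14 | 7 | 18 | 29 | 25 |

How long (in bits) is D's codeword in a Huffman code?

4

Huffman merges, smallest pair first:
E(7) + D(14) → 21
F(18) + 21 → 39
A(22) + B(23) → 45
H(25) + C(28) → 53
G(29) + 39 → 68
45 + 53 → 98
68 + 98 → 166
D sits 4 levels below the root, so its codeword is 4 bits.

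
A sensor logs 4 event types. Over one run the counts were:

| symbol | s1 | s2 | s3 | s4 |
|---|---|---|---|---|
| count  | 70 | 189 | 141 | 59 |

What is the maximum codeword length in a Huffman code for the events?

Merge the two lowest-weight nodes at each step:
combine s4(59), s1(70) → 129
combine 129, s3(141) → 270
combine s2(189), 270 → 459
Maximum depth reached is 3.

3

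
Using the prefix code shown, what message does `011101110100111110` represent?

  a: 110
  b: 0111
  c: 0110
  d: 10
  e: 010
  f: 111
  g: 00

Read left to right; each codeword is recognised as soon as it completes (prefix code):
  0111→b | 0111→b | 010→e | 0111→b | 110→a
Decoded message: bbeba

bbeba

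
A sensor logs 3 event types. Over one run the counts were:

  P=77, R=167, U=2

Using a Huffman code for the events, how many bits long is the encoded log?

325

Build the Huffman tree bottom-up:
merge U(2) and P(77): 79
merge 79 and R(167): 246
Each symbol's bit-cost is frequency × depth; summing gives 325 bits (equivalently 79 + 246).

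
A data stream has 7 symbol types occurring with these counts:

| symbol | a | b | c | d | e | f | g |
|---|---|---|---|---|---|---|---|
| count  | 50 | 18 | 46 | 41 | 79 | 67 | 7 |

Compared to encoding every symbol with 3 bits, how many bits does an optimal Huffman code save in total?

121

Fixed-length: 3 bits × 308 symbols = 924 bits.
Huffman merges:
combine g(7), b(18) → 25
combine 25, d(41) → 66
combine c(46), a(50) → 96
combine 66, f(67) → 133
combine e(79), 96 → 175
combine 133, 175 → 308
Huffman total = 25 + 66 + 96 + 133 + 175 + 308 = 803 bits.
Saving = 924 − 803 = 121 bits.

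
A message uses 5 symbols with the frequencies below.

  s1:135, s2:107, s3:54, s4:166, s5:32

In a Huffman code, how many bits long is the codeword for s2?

Repeatedly merge the two smallest:
combine s5(32), s3(54) → 86
combine 86, s2(107) → 193
combine s1(135), s4(166) → 301
combine 193, 301 → 494
s2 sits 2 levels below the root, so its codeword is 2 bits.

2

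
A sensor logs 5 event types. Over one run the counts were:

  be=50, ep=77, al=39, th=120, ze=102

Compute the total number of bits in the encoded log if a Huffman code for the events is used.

Build the Huffman tree bottom-up:
al(39) + be(50) → 89
ep(77) + 89 → 166
ze(102) + th(120) → 222
166 + 222 → 388
Total encoded bits = sum of merged weights = 89 + 166 + 222 + 388 = 865.

865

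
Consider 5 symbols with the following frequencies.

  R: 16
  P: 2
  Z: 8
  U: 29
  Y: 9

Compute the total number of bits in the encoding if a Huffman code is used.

Merge the two smallest weights repeatedly:
P(2) + Z(8) → 10
Y(9) + 10 → 19
R(16) + 19 → 35
U(29) + 35 → 64
Total encoded bits = sum of merged weights = 10 + 19 + 35 + 64 = 128.

128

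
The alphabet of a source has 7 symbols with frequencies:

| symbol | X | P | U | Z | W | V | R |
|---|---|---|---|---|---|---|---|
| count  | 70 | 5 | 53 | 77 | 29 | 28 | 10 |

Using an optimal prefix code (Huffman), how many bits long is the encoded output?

Build the Huffman tree bottom-up:
merge P(5) and R(10): 15
merge 15 and V(28): 43
merge W(29) and 43: 72
merge U(53) and X(70): 123
merge 72 and Z(77): 149
merge 123 and 149: 272
The encoded length is the sum of every internal node's weight: 15 + 43 + 72 + 123 + 149 + 272 = 674 bits.

674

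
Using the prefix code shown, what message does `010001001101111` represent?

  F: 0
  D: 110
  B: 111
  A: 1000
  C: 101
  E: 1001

Read left to right; each codeword is recognised as soon as it completes (prefix code):
  0→F | 1000→A | 1001→E | 101→C | 111→B
Decoded message: FAECB

FAECB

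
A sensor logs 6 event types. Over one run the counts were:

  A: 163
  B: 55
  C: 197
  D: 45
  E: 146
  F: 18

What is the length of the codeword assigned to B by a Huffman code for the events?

3

Repeatedly merge the two smallest:
merge F(18) and D(45): 63
merge B(55) and 63: 118
merge 118 and E(146): 264
merge A(163) and C(197): 360
merge 264 and 360: 624
The subtree containing B is merged 3 times, so code length = 3.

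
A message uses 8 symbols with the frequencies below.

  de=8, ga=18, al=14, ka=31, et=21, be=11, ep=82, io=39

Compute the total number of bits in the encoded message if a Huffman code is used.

Merge the two smallest weights repeatedly:
combine de(8), be(11) → 19
combine al(14), ga(18) → 32
combine 19, et(21) → 40
combine ka(31), 32 → 63
combine io(39), 40 → 79
combine 63, 79 → 142
combine ep(82), 142 → 224
The encoded length is the sum of every internal node's weight: 19 + 32 + 40 + 63 + 79 + 142 + 224 = 599 bits.

599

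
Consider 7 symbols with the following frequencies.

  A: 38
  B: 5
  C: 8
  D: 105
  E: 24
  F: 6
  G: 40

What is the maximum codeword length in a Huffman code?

5

Merge the two lowest-weight nodes at each step:
merge B(5) and F(6): 11
merge C(8) and 11: 19
merge 19 and E(24): 43
merge A(38) and G(40): 78
merge 43 and 78: 121
merge D(105) and 121: 226
Maximum depth reached is 5.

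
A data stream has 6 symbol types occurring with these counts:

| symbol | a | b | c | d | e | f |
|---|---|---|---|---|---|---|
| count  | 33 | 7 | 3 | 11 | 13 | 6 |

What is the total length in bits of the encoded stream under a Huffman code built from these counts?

Merge the two smallest weights repeatedly:
c(3) + f(6) → 9
b(7) + 9 → 16
d(11) + e(13) → 24
16 + 24 → 40
a(33) + 40 → 73
Each symbol's bit-cost is frequency × depth; summing gives 162 bits (equivalently 9 + 16 + 24 + 40 + 73).

162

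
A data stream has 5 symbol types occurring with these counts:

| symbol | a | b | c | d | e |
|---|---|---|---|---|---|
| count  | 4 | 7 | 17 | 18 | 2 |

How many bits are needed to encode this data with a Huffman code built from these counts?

97

Merge the two smallest weights repeatedly:
e(2) + a(4) → 6
6 + b(7) → 13
13 + c(17) → 30
d(18) + 30 → 48
Total encoded bits = sum of merged weights = 6 + 13 + 30 + 48 = 97.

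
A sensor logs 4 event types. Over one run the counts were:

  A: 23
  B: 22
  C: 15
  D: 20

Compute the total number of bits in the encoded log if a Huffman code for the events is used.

160

Greedily combine the two least-frequent nodes:
combine C(15), D(20) → 35
combine B(22), A(23) → 45
combine 35, 45 → 80
Total encoded bits = sum of merged weights = 35 + 45 + 80 = 160.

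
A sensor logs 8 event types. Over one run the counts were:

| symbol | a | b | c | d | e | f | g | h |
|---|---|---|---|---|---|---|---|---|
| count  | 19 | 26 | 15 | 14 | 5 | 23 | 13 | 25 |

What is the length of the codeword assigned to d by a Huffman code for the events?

3

Huffman merges, smallest pair first:
combine e(5), g(13) → 18
combine d(14), c(15) → 29
combine 18, a(19) → 37
combine f(23), h(25) → 48
combine b(26), 29 → 55
combine 37, 48 → 85
combine 55, 85 → 140
d's leaf is at depth 3, giving a 3-bit codeword.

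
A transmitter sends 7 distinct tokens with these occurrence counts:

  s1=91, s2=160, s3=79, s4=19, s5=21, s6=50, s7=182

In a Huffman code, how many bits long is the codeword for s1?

2

Build the tree from the bottom:
merge s4(19) and s5(21): 40
merge 40 and s6(50): 90
merge s3(79) and 90: 169
merge s1(91) and s2(160): 251
merge 169 and s7(182): 351
merge 251 and 351: 602
The subtree containing s1 is merged 2 times, so code length = 2.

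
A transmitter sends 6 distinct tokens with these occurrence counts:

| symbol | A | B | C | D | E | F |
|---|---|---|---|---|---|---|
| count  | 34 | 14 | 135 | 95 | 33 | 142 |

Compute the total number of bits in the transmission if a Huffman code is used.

1034

Build the Huffman tree bottom-up:
merge B(14) and E(33): 47
merge A(34) and 47: 81
merge 81 and D(95): 176
merge C(135) and F(142): 277
merge 176 and 277: 453
Each symbol's bit-cost is frequency × depth; summing gives 1034 bits (equivalently 47 + 81 + 176 + 277 + 453).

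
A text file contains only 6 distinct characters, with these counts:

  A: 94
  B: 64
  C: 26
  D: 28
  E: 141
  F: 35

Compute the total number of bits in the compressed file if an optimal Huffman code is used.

Merge the two smallest weights repeatedly:
C(26) + D(28) → 54
F(35) + 54 → 89
B(64) + 89 → 153
A(94) + E(141) → 235
153 + 235 → 388
Each symbol's bit-cost is frequency × depth; summing gives 919 bits (equivalently 54 + 89 + 153 + 235 + 388).

919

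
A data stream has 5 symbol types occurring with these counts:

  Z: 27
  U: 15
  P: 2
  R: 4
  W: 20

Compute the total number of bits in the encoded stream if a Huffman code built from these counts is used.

136

Build the Huffman tree bottom-up:
combine P(2), R(4) → 6
combine 6, U(15) → 21
combine W(20), 21 → 41
combine Z(27), 41 → 68
Each symbol's bit-cost is frequency × depth; summing gives 136 bits (equivalently 6 + 21 + 41 + 68).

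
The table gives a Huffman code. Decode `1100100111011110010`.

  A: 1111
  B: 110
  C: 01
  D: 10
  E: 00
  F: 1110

BCEFAED

Read left to right; each codeword is recognised as soon as it completes (prefix code):
  110→B | 01→C | 00→E | 1110→F | 1111→A | 00→E | 10→D
Decoded message: BCEFAED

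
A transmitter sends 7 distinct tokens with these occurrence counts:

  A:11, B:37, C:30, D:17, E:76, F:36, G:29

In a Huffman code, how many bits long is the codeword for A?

Huffman merges, smallest pair first:
merge A(11) and D(17): 28
merge 28 and G(29): 57
merge C(30) and F(36): 66
merge B(37) and 57: 94
merge 66 and E(76): 142
merge 94 and 142: 236
A sits 4 levels below the root, so its codeword is 4 bits.

4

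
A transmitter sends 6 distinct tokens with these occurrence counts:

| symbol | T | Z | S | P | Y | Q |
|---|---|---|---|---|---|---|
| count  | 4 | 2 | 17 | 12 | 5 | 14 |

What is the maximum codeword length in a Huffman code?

Merge the two lowest-weight nodes at each step:
merge Z(2) and T(4): 6
merge Y(5) and 6: 11
merge 11 and P(12): 23
merge Q(14) and S(17): 31
merge 23 and 31: 54
The rarest symbols sit at the bottom; the longest codeword is 4 bits.

4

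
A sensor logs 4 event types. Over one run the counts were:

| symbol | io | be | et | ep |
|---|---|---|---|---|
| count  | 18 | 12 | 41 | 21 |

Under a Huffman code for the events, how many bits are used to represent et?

1

Huffman merges, smallest pair first:
combine be(12), io(18) → 30
combine ep(21), 30 → 51
combine et(41), 51 → 92
et is a child of the root — depth 1, so its codeword is a single bit.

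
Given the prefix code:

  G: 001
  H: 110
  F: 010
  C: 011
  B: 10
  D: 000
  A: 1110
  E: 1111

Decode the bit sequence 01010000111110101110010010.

Read left to right; each codeword is recognised as soon as it completes (prefix code):
  010→F | 10→B | 000→D | 1111→E | 10→B | 10→B | 1110→A | 010→F | 010→F
Decoded message: FBDEBBAFF

FBDEBBAFF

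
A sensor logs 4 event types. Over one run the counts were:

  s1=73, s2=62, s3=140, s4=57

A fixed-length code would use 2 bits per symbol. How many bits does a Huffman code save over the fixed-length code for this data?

Fixed-length: 2 bits × 332 symbols = 664 bits.
Huffman merges:
merge s4(57) and s2(62): 119
merge s1(73) and 119: 192
merge s3(140) and 192: 332
Huffman total = 119 + 192 + 332 = 643 bits.
Saving = 664 − 643 = 21 bits.

21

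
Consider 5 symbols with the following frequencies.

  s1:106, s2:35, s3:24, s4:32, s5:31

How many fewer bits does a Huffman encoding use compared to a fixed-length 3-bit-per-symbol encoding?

Fixed-length: 3 bits × 228 symbols = 684 bits.
Huffman merges:
merge s3(24) and s5(31): 55
merge s4(32) and s2(35): 67
merge 55 and 67: 122
merge s1(106) and 122: 228
Huffman total = 55 + 67 + 122 + 228 = 472 bits.
Saving = 684 − 472 = 212 bits.

212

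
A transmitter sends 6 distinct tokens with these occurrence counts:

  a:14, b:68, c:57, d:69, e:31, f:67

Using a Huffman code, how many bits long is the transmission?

759

Merge the two smallest weights repeatedly:
merge a(14) and e(31): 45
merge 45 and c(57): 102
merge f(67) and b(68): 135
merge d(69) and 102: 171
merge 135 and 171: 306
Total encoded bits = sum of merged weights = 45 + 102 + 135 + 171 + 306 = 759.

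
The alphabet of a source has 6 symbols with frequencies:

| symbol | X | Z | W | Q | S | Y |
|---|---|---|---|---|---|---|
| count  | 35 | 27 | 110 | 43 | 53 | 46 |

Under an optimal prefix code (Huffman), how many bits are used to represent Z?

Huffman merges, smallest pair first:
combine Z(27), X(35) → 62
combine Q(43), Y(46) → 89
combine S(53), 62 → 115
combine 89, W(110) → 199
combine 115, 199 → 314
The subtree containing Z is merged 3 times, so code length = 3.

3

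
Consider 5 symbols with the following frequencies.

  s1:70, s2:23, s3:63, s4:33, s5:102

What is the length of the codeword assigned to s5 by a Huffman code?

Repeatedly merge the two smallest:
merge s2(23) and s4(33): 56
merge 56 and s3(63): 119
merge s1(70) and s5(102): 172
merge 119 and 172: 291
The subtree containing s5 is merged 2 times, so code length = 2.

2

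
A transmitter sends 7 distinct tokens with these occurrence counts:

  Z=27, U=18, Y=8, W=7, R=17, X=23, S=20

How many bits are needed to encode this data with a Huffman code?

325

Merge the two smallest weights repeatedly:
W(7) + Y(8) → 15
15 + R(17) → 32
U(18) + S(20) → 38
X(23) + Z(27) → 50
32 + 38 → 70
50 + 70 → 120
Each symbol's bit-cost is frequency × depth; summing gives 325 bits (equivalently 15 + 32 + 38 + 50 + 70 + 120).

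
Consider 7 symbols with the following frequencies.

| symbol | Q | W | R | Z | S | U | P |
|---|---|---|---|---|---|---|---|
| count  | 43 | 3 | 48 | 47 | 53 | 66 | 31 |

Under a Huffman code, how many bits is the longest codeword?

4

Merge the two lowest-weight nodes at each step:
merge W(3) and P(31): 34
merge 34 and Q(43): 77
merge Z(47) and R(48): 95
merge S(53) and U(66): 119
merge 77 and 95: 172
merge 119 and 172: 291
The rarest symbols sit at the bottom; the longest codeword is 4 bits.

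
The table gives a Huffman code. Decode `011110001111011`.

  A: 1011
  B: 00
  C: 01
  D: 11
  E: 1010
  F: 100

CDFCDA

Read left to right; each codeword is recognised as soon as it completes (prefix code):
  01→C | 11→D | 100→F | 01→C | 11→D | 1011→A
Decoded message: CDFCDA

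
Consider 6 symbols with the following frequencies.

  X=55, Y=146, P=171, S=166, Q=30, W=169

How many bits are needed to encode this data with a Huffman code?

1790

Build the Huffman tree bottom-up:
combine Q(30), X(55) → 85
combine 85, Y(146) → 231
combine S(166), W(169) → 335
combine P(171), 231 → 402
combine 335, 402 → 737
The encoded length is the sum of every internal node's weight: 85 + 231 + 335 + 402 + 737 = 1790 bits.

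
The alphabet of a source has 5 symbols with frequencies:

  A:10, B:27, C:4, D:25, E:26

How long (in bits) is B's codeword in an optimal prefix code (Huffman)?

Huffman merges, smallest pair first:
merge C(4) and A(10): 14
merge 14 and D(25): 39
merge E(26) and B(27): 53
merge 39 and 53: 92
The subtree containing B is merged 2 times, so code length = 2.

2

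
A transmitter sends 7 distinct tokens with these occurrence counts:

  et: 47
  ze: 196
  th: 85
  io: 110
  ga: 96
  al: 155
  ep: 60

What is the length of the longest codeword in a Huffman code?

Merge the two lowest-weight nodes at each step:
et(47) + ep(60) → 107
th(85) + ga(96) → 181
107 + io(110) → 217
al(155) + 181 → 336
ze(196) + 217 → 413
336 + 413 → 749
The rarest symbols sit at the bottom; the longest codeword is 4 bits.

4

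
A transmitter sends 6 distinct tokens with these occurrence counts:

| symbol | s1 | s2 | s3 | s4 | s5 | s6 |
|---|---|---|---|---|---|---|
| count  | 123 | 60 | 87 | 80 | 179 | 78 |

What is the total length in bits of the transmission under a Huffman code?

Greedily combine the two least-frequent nodes:
combine s2(60), s6(78) → 138
combine s4(80), s3(87) → 167
combine s1(123), 138 → 261
combine 167, s5(179) → 346
combine 261, 346 → 607
Each symbol's bit-cost is frequency × depth; summing gives 1519 bits (equivalently 138 + 167 + 261 + 346 + 607).

1519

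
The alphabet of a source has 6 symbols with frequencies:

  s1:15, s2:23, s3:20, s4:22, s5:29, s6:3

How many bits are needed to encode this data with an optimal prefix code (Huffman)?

280

Greedily combine the two least-frequent nodes:
s6(3) + s1(15) → 18
18 + s3(20) → 38
s4(22) + s2(23) → 45
s5(29) + 38 → 67
45 + 67 → 112
Each symbol's bit-cost is frequency × depth; summing gives 280 bits (equivalently 18 + 38 + 45 + 67 + 112).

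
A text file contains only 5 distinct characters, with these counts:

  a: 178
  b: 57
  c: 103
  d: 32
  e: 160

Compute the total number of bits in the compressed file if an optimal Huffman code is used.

1149

Build the Huffman tree bottom-up:
combine d(32), b(57) → 89
combine 89, c(103) → 192
combine e(160), a(178) → 338
combine 192, 338 → 530
Each symbol's bit-cost is frequency × depth; summing gives 1149 bits (equivalently 89 + 192 + 338 + 530).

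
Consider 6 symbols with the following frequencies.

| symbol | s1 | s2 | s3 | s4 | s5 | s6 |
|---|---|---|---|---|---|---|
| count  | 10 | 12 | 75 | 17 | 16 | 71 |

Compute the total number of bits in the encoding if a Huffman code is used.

Build the Huffman tree bottom-up:
merge s1(10) and s2(12): 22
merge s5(16) and s4(17): 33
merge 22 and 33: 55
merge 55 and s6(71): 126
merge s3(75) and 126: 201
Total encoded bits = sum of merged weights = 22 + 33 + 55 + 126 + 201 = 437.

437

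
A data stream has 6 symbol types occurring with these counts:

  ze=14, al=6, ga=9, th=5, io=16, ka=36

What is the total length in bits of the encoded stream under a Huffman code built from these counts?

Build the Huffman tree bottom-up:
merge th(5) and al(6): 11
merge ga(9) and 11: 20
merge ze(14) and io(16): 30
merge 20 and 30: 50
merge ka(36) and 50: 86
Total encoded bits = sum of merged weights = 11 + 20 + 30 + 50 + 86 = 197.

197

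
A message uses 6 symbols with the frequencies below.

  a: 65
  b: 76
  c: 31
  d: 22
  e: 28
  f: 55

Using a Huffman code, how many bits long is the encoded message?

Build the Huffman tree bottom-up:
merge d(22) and e(28): 50
merge c(31) and 50: 81
merge f(55) and a(65): 120
merge b(76) and 81: 157
merge 120 and 157: 277
Each symbol's bit-cost is frequency × depth; summing gives 685 bits (equivalently 50 + 81 + 120 + 157 + 277).

685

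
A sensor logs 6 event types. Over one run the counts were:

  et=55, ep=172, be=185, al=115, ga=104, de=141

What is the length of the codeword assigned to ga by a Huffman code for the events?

3

Huffman merges, smallest pair first:
et(55) + ga(104) → 159
al(115) + de(141) → 256
159 + ep(172) → 331
be(185) + 256 → 441
331 + 441 → 772
ga sits 3 levels below the root, so its codeword is 3 bits.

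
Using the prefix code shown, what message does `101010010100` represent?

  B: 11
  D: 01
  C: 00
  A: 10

Read left to right; each codeword is recognised as soon as it completes (prefix code):
  10→A | 10→A | 10→A | 01→D | 01→D | 00→C
Decoded message: AAADDC

AAADDC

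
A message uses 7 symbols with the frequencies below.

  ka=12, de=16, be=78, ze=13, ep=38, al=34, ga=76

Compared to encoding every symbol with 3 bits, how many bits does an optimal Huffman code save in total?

129

Fixed-length: 3 bits × 267 symbols = 801 bits.
Huffman merges:
ka(12) + ze(13) → 25
de(16) + 25 → 41
al(34) + ep(38) → 72
41 + 72 → 113
ga(76) + be(78) → 154
113 + 154 → 267
Huffman total = 25 + 41 + 72 + 113 + 154 + 267 = 672 bits.
Saving = 801 − 672 = 129 bits.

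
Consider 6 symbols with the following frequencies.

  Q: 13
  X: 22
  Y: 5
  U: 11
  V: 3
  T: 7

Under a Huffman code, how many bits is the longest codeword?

Merge the two lowest-weight nodes at each step:
combine V(3), Y(5) → 8
combine T(7), 8 → 15
combine U(11), Q(13) → 24
combine 15, X(22) → 37
combine 24, 37 → 61
The rarest symbols sit at the bottom; the longest codeword is 4 bits.

4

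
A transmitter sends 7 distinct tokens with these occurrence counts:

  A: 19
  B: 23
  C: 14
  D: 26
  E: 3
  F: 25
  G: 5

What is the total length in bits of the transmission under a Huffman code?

301

Merge the two smallest weights repeatedly:
combine E(3), G(5) → 8
combine 8, C(14) → 22
combine A(19), 22 → 41
combine B(23), F(25) → 48
combine D(26), 41 → 67
combine 48, 67 → 115
Total encoded bits = sum of merged weights = 8 + 22 + 41 + 48 + 67 + 115 = 301.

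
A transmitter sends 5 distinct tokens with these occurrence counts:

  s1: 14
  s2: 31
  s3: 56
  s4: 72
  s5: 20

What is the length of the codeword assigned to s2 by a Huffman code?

3

Huffman merges, smallest pair first:
s1(14) + s5(20) → 34
s2(31) + 34 → 65
s3(56) + 65 → 121
s4(72) + 121 → 193
s2 sits 3 levels below the root, so its codeword is 3 bits.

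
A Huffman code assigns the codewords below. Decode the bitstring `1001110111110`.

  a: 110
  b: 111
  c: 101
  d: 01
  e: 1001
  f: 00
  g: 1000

Read left to right; each codeword is recognised as soon as it completes (prefix code):
  1001→e | 110→a | 111→b | 110→a
Decoded message: eaba

eaba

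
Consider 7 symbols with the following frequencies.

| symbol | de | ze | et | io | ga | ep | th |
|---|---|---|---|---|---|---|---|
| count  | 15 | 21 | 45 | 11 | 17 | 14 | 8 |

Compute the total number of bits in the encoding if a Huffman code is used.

346

Merge the two smallest weights repeatedly:
th(8) + io(11) → 19
ep(14) + de(15) → 29
ga(17) + 19 → 36
ze(21) + 29 → 50
36 + et(45) → 81
50 + 81 → 131
Total encoded bits = sum of merged weights = 19 + 29 + 36 + 50 + 81 + 131 = 346.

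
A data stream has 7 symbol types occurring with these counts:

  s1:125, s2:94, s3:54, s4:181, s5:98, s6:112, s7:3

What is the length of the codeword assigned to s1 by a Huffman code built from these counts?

Huffman merges, smallest pair first:
s7(3) + s3(54) → 57
57 + s2(94) → 151
s5(98) + s6(112) → 210
s1(125) + 151 → 276
s4(181) + 210 → 391
276 + 391 → 667
s1 sits 2 levels below the root, so its codeword is 2 bits.

2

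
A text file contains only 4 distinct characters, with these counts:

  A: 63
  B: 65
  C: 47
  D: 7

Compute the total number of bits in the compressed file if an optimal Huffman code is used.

Merge the two smallest weights repeatedly:
merge D(7) and C(47): 54
merge 54 and A(63): 117
merge B(65) and 117: 182
The encoded length is the sum of every internal node's weight: 54 + 117 + 182 = 353 bits.

353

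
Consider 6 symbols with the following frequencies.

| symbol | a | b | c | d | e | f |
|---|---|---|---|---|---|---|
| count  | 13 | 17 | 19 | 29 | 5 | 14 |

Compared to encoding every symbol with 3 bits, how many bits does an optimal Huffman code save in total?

48

Fixed-length: 3 bits × 97 symbols = 291 bits.
Huffman merges:
e(5) + a(13) → 18
f(14) + b(17) → 31
18 + c(19) → 37
d(29) + 31 → 60
37 + 60 → 97
Huffman total = 18 + 31 + 37 + 60 + 97 = 243 bits.
Saving = 291 − 243 = 48 bits.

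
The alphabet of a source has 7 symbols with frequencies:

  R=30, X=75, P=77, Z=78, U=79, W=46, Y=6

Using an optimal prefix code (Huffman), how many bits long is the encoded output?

1052

Merge the two smallest weights repeatedly:
combine Y(6), R(30) → 36
combine 36, W(46) → 82
combine X(75), P(77) → 152
combine Z(78), U(79) → 157
combine 82, 152 → 234
combine 157, 234 → 391
Total encoded bits = sum of merged weights = 36 + 82 + 152 + 157 + 234 + 391 = 1052.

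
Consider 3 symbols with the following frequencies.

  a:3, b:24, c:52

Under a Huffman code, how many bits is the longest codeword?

2

Merge the two lowest-weight nodes at each step:
a(3) + b(24) → 27
27 + c(52) → 79
The first pair merged (a, b) ends up deepest, at depth 2.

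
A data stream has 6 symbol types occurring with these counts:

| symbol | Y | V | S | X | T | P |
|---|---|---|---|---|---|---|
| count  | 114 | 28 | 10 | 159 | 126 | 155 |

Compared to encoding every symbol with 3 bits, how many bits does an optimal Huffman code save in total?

402

Fixed-length: 3 bits × 592 symbols = 1776 bits.
Huffman merges:
combine S(10), V(28) → 38
combine 38, Y(114) → 152
combine T(126), 152 → 278
combine P(155), X(159) → 314
combine 278, 314 → 592
Huffman total = 38 + 152 + 278 + 314 + 592 = 1374 bits.
Saving = 1776 − 1374 = 402 bits.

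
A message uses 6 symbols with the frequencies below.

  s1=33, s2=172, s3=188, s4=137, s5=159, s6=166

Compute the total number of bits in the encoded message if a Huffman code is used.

Build the Huffman tree bottom-up:
s1(33) + s4(137) → 170
s5(159) + s6(166) → 325
170 + s2(172) → 342
s3(188) + 325 → 513
342 + 513 → 855
Total encoded bits = sum of merged weights = 170 + 325 + 342 + 513 + 855 = 2205.

2205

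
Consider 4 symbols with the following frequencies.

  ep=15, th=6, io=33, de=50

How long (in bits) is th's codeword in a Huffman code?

3

Repeatedly merge the two smallest:
combine th(6), ep(15) → 21
combine 21, io(33) → 54
combine de(50), 54 → 104
th sits 3 levels below the root, so its codeword is 3 bits.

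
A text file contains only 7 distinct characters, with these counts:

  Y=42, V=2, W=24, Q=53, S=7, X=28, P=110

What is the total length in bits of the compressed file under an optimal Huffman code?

Build the Huffman tree bottom-up:
merge V(2) and S(7): 9
merge 9 and W(24): 33
merge X(28) and 33: 61
merge Y(42) and Q(53): 95
merge 61 and 95: 156
merge P(110) and 156: 266
Total encoded bits = sum of merged weights = 9 + 33 + 61 + 95 + 156 + 266 = 620.

620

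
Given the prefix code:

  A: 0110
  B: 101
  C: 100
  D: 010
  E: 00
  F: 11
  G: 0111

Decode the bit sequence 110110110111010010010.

Read left to right; each codeword is recognised as soon as it completes (prefix code):
  11→F | 0110→A | 11→F | 0111→G | 010→D | 010→D | 010→D
Decoded message: FAFGDDD

FAFGDDD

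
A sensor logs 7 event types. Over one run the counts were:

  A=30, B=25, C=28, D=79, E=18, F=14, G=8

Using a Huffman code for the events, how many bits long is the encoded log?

Greedily combine the two least-frequent nodes:
G(8) + F(14) → 22
E(18) + 22 → 40
B(25) + C(28) → 53
A(30) + 40 → 70
53 + 70 → 123
D(79) + 123 → 202
Each symbol's bit-cost is frequency × depth; summing gives 510 bits (equivalently 22 + 40 + 53 + 70 + 123 + 202).

510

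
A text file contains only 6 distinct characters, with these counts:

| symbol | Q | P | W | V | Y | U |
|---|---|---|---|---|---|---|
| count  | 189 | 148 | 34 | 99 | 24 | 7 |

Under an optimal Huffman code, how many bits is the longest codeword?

5

Merge the two lowest-weight nodes at each step:
combine U(7), Y(24) → 31
combine 31, W(34) → 65
combine 65, V(99) → 164
combine P(148), 164 → 312
combine Q(189), 312 → 501
The rarest symbols sit at the bottom; the longest codeword is 5 bits.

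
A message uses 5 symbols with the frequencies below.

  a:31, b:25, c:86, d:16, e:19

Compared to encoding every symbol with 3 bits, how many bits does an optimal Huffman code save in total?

172

Fixed-length: 3 bits × 177 symbols = 531 bits.
Huffman merges:
combine d(16), e(19) → 35
combine b(25), a(31) → 56
combine 35, 56 → 91
combine c(86), 91 → 177
Huffman total = 35 + 56 + 91 + 177 = 359 bits.
Saving = 531 − 359 = 172 bits.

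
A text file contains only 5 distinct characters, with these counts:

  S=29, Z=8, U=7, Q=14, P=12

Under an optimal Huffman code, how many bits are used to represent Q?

Huffman merges, smallest pair first:
U(7) + Z(8) → 15
P(12) + Q(14) → 26
15 + 26 → 41
S(29) + 41 → 70
Q's leaf is at depth 3, giving a 3-bit codeword.

3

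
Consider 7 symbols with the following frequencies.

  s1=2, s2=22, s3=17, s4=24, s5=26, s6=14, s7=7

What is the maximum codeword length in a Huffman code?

Merge the two lowest-weight nodes at each step:
s1(2) + s7(7) → 9
9 + s6(14) → 23
s3(17) + s2(22) → 39
23 + s4(24) → 47
s5(26) + 39 → 65
47 + 65 → 112
The rarest symbols sit at the bottom; the longest codeword is 4 bits.

4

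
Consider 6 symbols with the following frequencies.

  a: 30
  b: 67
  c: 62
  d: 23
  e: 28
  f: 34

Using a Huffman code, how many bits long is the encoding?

Build the Huffman tree bottom-up:
merge d(23) and e(28): 51
merge a(30) and f(34): 64
merge 51 and c(62): 113
merge 64 and b(67): 131
merge 113 and 131: 244
Each symbol's bit-cost is frequency × depth; summing gives 603 bits (equivalently 51 + 64 + 113 + 131 + 244).

603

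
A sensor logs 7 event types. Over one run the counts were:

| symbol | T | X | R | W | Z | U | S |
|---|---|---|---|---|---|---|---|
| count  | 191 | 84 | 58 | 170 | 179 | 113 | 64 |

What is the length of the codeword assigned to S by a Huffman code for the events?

Huffman merges, smallest pair first:
R(58) + S(64) → 122
X(84) + U(113) → 197
122 + W(170) → 292
Z(179) + T(191) → 370
197 + 292 → 489
370 + 489 → 859
The subtree containing S is merged 4 times, so code length = 4.

4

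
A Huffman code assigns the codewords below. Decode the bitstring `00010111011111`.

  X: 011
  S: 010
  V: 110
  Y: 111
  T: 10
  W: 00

Read left to right; each codeword is recognised as soon as it completes (prefix code):
  00→W | 010→S | 111→Y | 011→X | 111→Y
Decoded message: WSYXY

WSYXY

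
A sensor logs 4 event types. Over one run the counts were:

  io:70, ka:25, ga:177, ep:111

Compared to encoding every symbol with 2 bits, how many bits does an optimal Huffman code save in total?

Fixed-length: 2 bits × 383 symbols = 766 bits.
Huffman merges:
combine ka(25), io(70) → 95
combine 95, ep(111) → 206
combine ga(177), 206 → 383
Huffman total = 95 + 206 + 383 = 684 bits.
Saving = 766 − 684 = 82 bits.

82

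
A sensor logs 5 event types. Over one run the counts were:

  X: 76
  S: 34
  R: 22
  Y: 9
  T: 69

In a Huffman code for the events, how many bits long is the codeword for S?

3

Repeatedly merge the two smallest:
combine Y(9), R(22) → 31
combine 31, S(34) → 65
combine 65, T(69) → 134
combine X(76), 134 → 210
The subtree containing S is merged 3 times, so code length = 3.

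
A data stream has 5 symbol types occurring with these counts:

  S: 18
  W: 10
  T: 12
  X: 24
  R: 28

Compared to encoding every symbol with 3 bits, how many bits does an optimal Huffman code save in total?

Fixed-length: 3 bits × 92 symbols = 276 bits.
Huffman merges:
W(10) + T(12) → 22
S(18) + 22 → 40
X(24) + R(28) → 52
40 + 52 → 92
Huffman total = 22 + 40 + 52 + 92 = 206 bits.
Saving = 276 − 206 = 70 bits.

70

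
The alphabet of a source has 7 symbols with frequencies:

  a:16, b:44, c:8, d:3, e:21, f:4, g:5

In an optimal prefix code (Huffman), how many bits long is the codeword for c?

Repeatedly merge the two smallest:
d(3) + f(4) → 7
g(5) + 7 → 12
c(8) + 12 → 20
a(16) + 20 → 36
e(21) + 36 → 57
b(44) + 57 → 101
c sits 4 levels below the root, so its codeword is 4 bits.

4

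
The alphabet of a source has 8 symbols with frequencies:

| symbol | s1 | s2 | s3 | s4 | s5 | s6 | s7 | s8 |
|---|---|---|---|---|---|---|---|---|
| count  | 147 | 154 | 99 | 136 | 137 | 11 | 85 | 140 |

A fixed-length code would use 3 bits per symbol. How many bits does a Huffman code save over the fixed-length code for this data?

Fixed-length: 3 bits × 909 symbols = 2727 bits.
Huffman merges:
s6(11) + s7(85) → 96
96 + s3(99) → 195
s4(136) + s5(137) → 273
s8(140) + s1(147) → 287
s2(154) + 195 → 349
273 + 287 → 560
349 + 560 → 909
Huffman total = 96 + 195 + 273 + 287 + 349 + 560 + 909 = 2669 bits.
Saving = 2727 − 2669 = 58 bits.

58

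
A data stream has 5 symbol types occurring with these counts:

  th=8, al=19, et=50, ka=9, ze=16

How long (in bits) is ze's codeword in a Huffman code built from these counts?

Build the tree from the bottom:
combine th(8), ka(9) → 17
combine ze(16), 17 → 33
combine al(19), 33 → 52
combine et(50), 52 → 102
The subtree containing ze is merged 3 times, so code length = 3.

3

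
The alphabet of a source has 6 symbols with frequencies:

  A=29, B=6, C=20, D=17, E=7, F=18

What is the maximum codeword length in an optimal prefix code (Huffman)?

4

Merge the two lowest-weight nodes at each step:
merge B(6) and E(7): 13
merge 13 and D(17): 30
merge F(18) and C(20): 38
merge A(29) and 30: 59
merge 38 and 59: 97
Maximum depth reached is 4.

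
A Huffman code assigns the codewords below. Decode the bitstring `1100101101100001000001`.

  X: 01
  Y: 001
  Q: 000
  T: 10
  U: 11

Read left to right; each codeword is recognised as soon as it completes (prefix code):
  11→U | 001→Y | 01→X | 10→T | 11→U | 000→Q | 01→X | 000→Q | 001→Y
Decoded message: UYXTUQXQY

UYXTUQXQY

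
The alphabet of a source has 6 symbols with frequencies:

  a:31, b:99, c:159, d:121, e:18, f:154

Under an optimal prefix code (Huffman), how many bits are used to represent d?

Repeatedly merge the two smallest:
combine e(18), a(31) → 49
combine 49, b(99) → 148
combine d(121), 148 → 269
combine f(154), c(159) → 313
combine 269, 313 → 582
The subtree containing d is merged 2 times, so code length = 2.

2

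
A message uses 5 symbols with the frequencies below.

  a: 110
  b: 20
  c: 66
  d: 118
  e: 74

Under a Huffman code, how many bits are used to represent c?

3

Repeatedly merge the two smallest:
combine b(20), c(66) → 86
combine e(74), 86 → 160
combine a(110), d(118) → 228
combine 160, 228 → 388
c sits 3 levels below the root, so its codeword is 3 bits.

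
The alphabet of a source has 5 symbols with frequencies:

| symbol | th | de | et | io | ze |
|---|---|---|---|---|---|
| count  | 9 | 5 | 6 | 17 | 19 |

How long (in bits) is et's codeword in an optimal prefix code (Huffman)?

3

Build the tree from the bottom:
merge de(5) and et(6): 11
merge th(9) and 11: 20
merge io(17) and ze(19): 36
merge 20 and 36: 56
et sits 3 levels below the root, so its codeword is 3 bits.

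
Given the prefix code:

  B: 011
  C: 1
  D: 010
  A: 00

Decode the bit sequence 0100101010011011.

Read left to right; each codeword is recognised as soon as it completes (prefix code):
  010→D | 010→D | 1→C | 010→D | 011→B | 011→B
Decoded message: DDCDBB

DDCDBB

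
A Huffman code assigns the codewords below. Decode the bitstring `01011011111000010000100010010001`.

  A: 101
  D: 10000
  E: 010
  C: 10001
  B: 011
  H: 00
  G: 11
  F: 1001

EGBGDDCHC

Read left to right; each codeword is recognised as soon as it completes (prefix code):
  010→E | 11→G | 011→B | 11→G | 10000→D | 10000→D | 10001→C | 00→H | 10001→C
Decoded message: EGBGDDCHC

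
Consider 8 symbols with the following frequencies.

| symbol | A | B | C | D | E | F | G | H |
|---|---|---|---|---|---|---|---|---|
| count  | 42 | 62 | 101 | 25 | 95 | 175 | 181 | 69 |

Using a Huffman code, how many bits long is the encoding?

2090

Greedily combine the two least-frequent nodes:
D(25) + A(42) → 67
B(62) + 67 → 129
H(69) + E(95) → 164
C(101) + 129 → 230
164 + F(175) → 339
G(181) + 230 → 411
339 + 411 → 750
The encoded length is the sum of every internal node's weight: 67 + 129 + 164 + 230 + 339 + 411 + 750 = 2090 bits.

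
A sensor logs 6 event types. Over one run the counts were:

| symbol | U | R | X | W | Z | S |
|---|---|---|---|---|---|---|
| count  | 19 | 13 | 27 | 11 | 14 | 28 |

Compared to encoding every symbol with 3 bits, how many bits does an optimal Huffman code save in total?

55

Fixed-length: 3 bits × 112 symbols = 336 bits.
Huffman merges:
combine W(11), R(13) → 24
combine Z(14), U(19) → 33
combine 24, X(27) → 51
combine S(28), 33 → 61
combine 51, 61 → 112
Huffman total = 24 + 33 + 51 + 61 + 112 = 281 bits.
Saving = 336 − 281 = 55 bits.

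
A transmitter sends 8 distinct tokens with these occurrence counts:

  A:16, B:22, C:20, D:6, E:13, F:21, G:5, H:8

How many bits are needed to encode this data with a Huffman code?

Merge the two smallest weights repeatedly:
G(5) + D(6) → 11
H(8) + 11 → 19
E(13) + A(16) → 29
19 + C(20) → 39
F(21) + B(22) → 43
29 + 39 → 68
43 + 68 → 111
Each symbol's bit-cost is frequency × depth; summing gives 320 bits (equivalently 11 + 19 + 29 + 39 + 43 + 68 + 111).

320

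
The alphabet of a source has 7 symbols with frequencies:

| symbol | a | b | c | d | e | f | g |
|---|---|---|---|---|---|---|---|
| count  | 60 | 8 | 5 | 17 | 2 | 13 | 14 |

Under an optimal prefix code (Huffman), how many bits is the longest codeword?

5

Merge the two lowest-weight nodes at each step:
combine e(2), c(5) → 7
combine 7, b(8) → 15
combine f(13), g(14) → 27
combine 15, d(17) → 32
combine 27, 32 → 59
combine 59, a(60) → 119
The first pair merged (e, c) ends up deepest, at depth 5.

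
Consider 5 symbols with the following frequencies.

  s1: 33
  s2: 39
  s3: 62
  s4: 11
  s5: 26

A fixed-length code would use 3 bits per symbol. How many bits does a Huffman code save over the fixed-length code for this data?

134

Fixed-length: 3 bits × 171 symbols = 513 bits.
Huffman merges:
merge s4(11) and s5(26): 37
merge s1(33) and 37: 70
merge s2(39) and s3(62): 101
merge 70 and 101: 171
Huffman total = 37 + 70 + 101 + 171 = 379 bits.
Saving = 513 − 379 = 134 bits.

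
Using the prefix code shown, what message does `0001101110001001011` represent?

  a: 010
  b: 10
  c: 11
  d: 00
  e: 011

Read left to right; each codeword is recognised as soon as it completes (prefix code):
  00→d | 011→e | 011→e | 10→b | 00→d | 10→b | 010→a | 11→c
Decoded message: deebdbac

deebdbac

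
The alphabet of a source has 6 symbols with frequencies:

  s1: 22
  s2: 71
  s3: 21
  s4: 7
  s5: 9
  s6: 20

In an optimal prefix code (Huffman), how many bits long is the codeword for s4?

Huffman merges, smallest pair first:
merge s4(7) and s5(9): 16
merge 16 and s6(20): 36
merge s3(21) and s1(22): 43
merge 36 and 43: 79
merge s2(71) and 79: 150
s4's leaf is at depth 4, giving a 4-bit codeword.

4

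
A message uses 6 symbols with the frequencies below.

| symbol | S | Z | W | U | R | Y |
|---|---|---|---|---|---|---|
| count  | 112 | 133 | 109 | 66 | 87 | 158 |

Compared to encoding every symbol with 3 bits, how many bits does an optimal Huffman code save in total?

291

Fixed-length: 3 bits × 665 symbols = 1995 bits.
Huffman merges:
U(66) + R(87) → 153
W(109) + S(112) → 221
Z(133) + 153 → 286
Y(158) + 221 → 379
286 + 379 → 665
Huffman total = 153 + 221 + 286 + 379 + 665 = 1704 bits.
Saving = 1995 − 1704 = 291 bits.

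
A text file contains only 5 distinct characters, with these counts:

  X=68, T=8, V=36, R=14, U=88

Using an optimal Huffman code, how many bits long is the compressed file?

Greedily combine the two least-frequent nodes:
merge T(8) and R(14): 22
merge 22 and V(36): 58
merge 58 and X(68): 126
merge U(88) and 126: 214
Total encoded bits = sum of merged weights = 22 + 58 + 126 + 214 = 420.

420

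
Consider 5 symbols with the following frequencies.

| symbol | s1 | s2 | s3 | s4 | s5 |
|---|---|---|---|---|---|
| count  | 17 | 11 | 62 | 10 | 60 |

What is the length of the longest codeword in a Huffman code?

4

Merge the two lowest-weight nodes at each step:
merge s4(10) and s2(11): 21
merge s1(17) and 21: 38
merge 38 and s5(60): 98
merge s3(62) and 98: 160
The first pair merged (s4, s2) ends up deepest, at depth 4.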